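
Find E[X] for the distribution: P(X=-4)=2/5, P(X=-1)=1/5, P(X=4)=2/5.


E[X] = sum(x * P(x))
= -4*2/5 - 1*1/5 + 4*2/5
= -1/5

-1/5


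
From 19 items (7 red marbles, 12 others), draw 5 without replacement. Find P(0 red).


P(X=0) = C(7,0)*C(12,5) / C(19,5)
= 1*792 / 11628
= 792/11628 = 22/323

22/323


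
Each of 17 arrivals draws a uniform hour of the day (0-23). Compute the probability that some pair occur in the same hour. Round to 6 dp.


P(all different) = prod((24-i)/24 for i=0..16) = 0.000423
P(at least one match) = 1 - 0.000423 = 0.999577

0.999577


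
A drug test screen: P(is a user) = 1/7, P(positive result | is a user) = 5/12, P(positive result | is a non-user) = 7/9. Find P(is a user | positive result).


P(A) = P(A|B)P(B) + P(A|B')P(B') = 5/12*1/7 + 7/9*6/7 = 61/84
P(B|A) = P(A|B)P(B)/P(A) = (5/84)/(61/84) = 5/61

5/61


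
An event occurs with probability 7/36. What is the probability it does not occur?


P(A') = 1 - P(A) = 1 - 7/36 = 29/36

29/36


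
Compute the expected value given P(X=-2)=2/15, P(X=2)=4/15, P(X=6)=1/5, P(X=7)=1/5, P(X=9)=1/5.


E[X] = sum(x * P(x))
= -2*2/15 + 2*4/15 + 6*1/5 + 7*1/5 + 9*1/5
= 14/3

14/3


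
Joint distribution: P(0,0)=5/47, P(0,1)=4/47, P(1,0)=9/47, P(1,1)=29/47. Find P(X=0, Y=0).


Read from table: P(X=0, Y=0) = 5/47

5/47


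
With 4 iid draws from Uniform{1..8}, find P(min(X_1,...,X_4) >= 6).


P(min >= 6) = P(all X_i >= 6) = (P(X_1 >= 6))^4
= (3/8)^4 = 81/4096

81/4096


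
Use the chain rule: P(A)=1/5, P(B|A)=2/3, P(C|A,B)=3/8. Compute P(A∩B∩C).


P(A∩B∩C) = P(A) * P(B|A) * P(C|A∩B)
= 1/5 * 2/3 * 3/8
= 2/15 * 3/8 = 1/20

1/20


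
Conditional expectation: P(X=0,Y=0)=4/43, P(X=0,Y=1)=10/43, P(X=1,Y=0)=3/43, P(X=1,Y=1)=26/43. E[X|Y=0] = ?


P(Y=0) = 7/43
E[X|Y=0] = (0*4 + 1*3)/7 = 3/7

3/7


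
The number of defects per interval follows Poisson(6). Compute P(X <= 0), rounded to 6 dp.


P(X<=0) = e^(-6)*6^0/0!
≈ 0.0024787522
≈ 0.002479

0.002479


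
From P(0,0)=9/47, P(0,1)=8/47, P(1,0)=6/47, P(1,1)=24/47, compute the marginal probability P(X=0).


P(X=0) = P(0,0)+P(0,1) = 9/47 + 8/47 = 17/47

17/47


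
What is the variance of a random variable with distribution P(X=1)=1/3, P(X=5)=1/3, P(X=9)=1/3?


E[X] = 5, E[X^2] = 107/3
Var(X) = E[X^2] - (E[X])^2 = 107/3 - (5)^2 = 32/3

32/3


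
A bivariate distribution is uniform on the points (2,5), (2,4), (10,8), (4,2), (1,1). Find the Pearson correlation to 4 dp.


Cov(X,Y) = 6.2000, Var(X) = 10.5600, Var(Y) = 6.0000
rho = Cov/(sqrt(VarX)*sqrt(VarY)) = 0.7789

0.7789


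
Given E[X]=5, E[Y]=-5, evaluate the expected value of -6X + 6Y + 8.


E[-6X + 6Y + 8] = -6*E[X] + 6*E[Y] + 8
= (-6)*(5) + (6)*(-5) + (8)
= -30 - 30 + 8 = -52

-52


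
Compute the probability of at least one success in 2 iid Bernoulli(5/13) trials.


P(at least one) = 1 - P(none)
P(none) = (1 - 5/13)^2 = (8/13)^2 = 64/169
P(at least one) = 1 - 64/169 = 105/169

105/169


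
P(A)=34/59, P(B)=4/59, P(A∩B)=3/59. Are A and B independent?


P(A)*P(B) = 34/59*4/59 = 136/3481
P(A∩B) = 3/59 != 136/3481, so not independent

No, A and B are not independent


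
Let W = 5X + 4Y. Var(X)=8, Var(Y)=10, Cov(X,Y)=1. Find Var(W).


Var(5X + 4Y) = 5^2*Var(X) + 4^2*Var(Y) + 2*5*4*Cov(X,Y)
= 25*8 + 16*10 + 40*1
= 200 + 160 + 40 = 400

400


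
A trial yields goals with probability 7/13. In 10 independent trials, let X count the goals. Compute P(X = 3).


P(X=3) = C(10,3) * p^3 * (1-p)^7
= 120 * 343/2197 * 279936/62748517
= 11522165760/137858491849

11522165760/137858491849


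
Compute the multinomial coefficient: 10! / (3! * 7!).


10! = 3628800
Denominator: 3!=6 * 7!=5040
Coefficient = 3628800 / 30240 = 120

120


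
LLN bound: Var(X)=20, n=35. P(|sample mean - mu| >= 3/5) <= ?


Var(Xbar) = Var(X)/n = 20/35
Chebyshev: P(|Xbar-mu| >= 3/5) <= Var(Xbar)/(3/5)^2 = (4/7)/(9/25) = 100/63
Bound exceeds 1, so trivial bound: 1

1


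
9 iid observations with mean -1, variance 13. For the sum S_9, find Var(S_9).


By independence, Var(S_n) = n*Var(X_1) = 9*13 = 117

117


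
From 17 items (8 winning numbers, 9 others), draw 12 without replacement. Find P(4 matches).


P(X=4) = C(8,4)*C(9,8) / C(17,12)
= 70*9 / 6188
= 630/6188 = 45/442

45/442


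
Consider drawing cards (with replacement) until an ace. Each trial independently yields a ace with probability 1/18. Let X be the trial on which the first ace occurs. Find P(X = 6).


P(X=6) = (1-p)^5 * p = (17/18)^5 * 1/18
= 1419857/1889568 * 1/18 = 1419857/34012224

1419857/34012224


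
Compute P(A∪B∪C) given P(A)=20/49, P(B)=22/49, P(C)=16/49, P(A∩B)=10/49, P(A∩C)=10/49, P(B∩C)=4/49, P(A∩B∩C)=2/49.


P(A∪B∪C) = P(A)+P(B)+P(C) - P(AB)-P(AC)-P(BC) + P(ABC)
= 20/49+22/49+16/49 - 10/49-10/49-4/49 + 2/49
= 36/49

36/49


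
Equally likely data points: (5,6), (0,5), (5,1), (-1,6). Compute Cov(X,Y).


E[X]=9/4, E[Y]=9/2, E[XY]=29/4
Cov(X,Y) = E[XY] - E[X]E[Y] = 29/4 - 9/4*9/2 = -23/8

-23/8


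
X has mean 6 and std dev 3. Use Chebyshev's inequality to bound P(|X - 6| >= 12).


k = 12/3 = 4
Chebyshev: P(|X-mu| >= k*sigma) <= 1/k^2 = 1/4^2 = 1/16

1/16


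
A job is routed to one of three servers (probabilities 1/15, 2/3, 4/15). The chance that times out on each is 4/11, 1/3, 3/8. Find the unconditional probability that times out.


P(A) = P(A|B1)P(B1) + P(A|B2)P(B2) + P(A|B3)P(B3)
= 4/11*1/15 + 1/3*2/3 + 3/8*4/15
= 4/165 + 2/9 + 1/10 = 343/990

343/990


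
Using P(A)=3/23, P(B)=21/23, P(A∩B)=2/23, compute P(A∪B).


P(A∪B) = P(A) + P(B) - P(A∩B)
= 3/23 + 21/23 - 2/23 = 22/23

22/23


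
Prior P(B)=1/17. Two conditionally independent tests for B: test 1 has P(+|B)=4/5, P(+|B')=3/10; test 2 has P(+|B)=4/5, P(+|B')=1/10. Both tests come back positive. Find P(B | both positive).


After test 1: P(+) = 4/5*1/17 + 3/10*16/17 = 28/85
P(B|+) = (4/85)/(28/85) = 1/7
After test 2 (use post1 as new prior): P(+) = 4/5*1/7 + 1/10*6/7 = 1/5
P(B|+,+) = (4/35)/(1/5) = 4/7

4/7


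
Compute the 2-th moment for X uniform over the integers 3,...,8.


E[X^2] = (1/6) * sum(x^2 for x=3..8)
= 199/6

199/6


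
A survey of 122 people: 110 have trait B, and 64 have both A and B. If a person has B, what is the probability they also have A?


P(A|B) = P(A∩B)/P(B) = (64/122)/(110/122) = 64/110 = 32/55

32/55


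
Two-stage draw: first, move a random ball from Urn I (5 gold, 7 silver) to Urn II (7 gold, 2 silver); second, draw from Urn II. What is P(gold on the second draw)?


P(transfer gold) = 5/12; P(transfer silver) = 7/12
If gold transferred: Urn II has 8 gold of 10, so P(gold|gold moved) = 4/5
If silver transferred: Urn II has 7 gold of 10, so P(gold|silver moved) = 7/10
By total probability: P(gold) = 5/12*4/5 + 7/12*7/10 = 89/120

89/120


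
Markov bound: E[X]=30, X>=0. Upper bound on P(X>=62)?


Markov: P(X >= a) <= E[X]/a
P(X >= 62) <= 30/62 = 15/31

15/31


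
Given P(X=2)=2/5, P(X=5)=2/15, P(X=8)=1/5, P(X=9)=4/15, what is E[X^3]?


E[X^3] = sum(g(x)*P(x))
= 8*2/5 + 125*2/15 + 512*1/5 + 729*4/15
= 950/3

950/3


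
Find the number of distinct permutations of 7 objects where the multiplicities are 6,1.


7! = 5040
Denominator: 6!=720 * 1!=1
Coefficient = 5040 / 720 = 7

7


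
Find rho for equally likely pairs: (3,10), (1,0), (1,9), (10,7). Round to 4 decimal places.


Cov(X,Y) = 2.8750, Var(X) = 13.6875, Var(Y) = 15.2500
rho = Cov/(sqrt(VarX)*sqrt(VarY)) = 0.1990

0.1990


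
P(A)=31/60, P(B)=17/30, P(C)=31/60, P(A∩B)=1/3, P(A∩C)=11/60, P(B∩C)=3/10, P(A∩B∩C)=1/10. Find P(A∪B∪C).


P(A∪B∪C) = P(A)+P(B)+P(C) - P(AB)-P(AC)-P(BC) + P(ABC)
= 31/60+17/30+31/60 - 1/3-11/60-3/10 + 1/10
= 53/60

53/60


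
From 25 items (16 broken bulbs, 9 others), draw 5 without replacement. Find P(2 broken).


P(X=2) = C(16,2)*C(9,3) / C(25,5)
= 120*84 / 53130
= 10080/53130 = 48/253

48/253


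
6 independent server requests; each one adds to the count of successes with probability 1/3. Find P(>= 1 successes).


P(at least one) = 1 - P(none)
P(none) = (1 - 1/3)^6 = (2/3)^6 = 64/729
P(at least one) = 1 - 64/729 = 665/729

665/729


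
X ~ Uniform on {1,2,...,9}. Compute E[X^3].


E[X^3] = (1/9) * sum(x^3 for x=1..9)
= 2025/9 = 225

225


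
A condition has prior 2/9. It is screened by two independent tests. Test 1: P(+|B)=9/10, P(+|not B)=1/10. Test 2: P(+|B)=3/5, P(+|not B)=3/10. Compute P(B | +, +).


After test 1: P(+) = 9/10*2/9 + 1/10*7/9 = 5/18
P(B|+) = (1/5)/(5/18) = 18/25
After test 2 (use post1 as new prior): P(+) = 3/5*18/25 + 3/10*7/25 = 129/250
P(B|+,+) = (54/125)/(129/250) = 36/43

36/43


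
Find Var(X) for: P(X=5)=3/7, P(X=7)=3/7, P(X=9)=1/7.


E[X] = 45/7, E[X^2] = 303/7
Var(X) = E[X^2] - (E[X])^2 = 303/7 - (45/7)^2 = 96/49

96/49


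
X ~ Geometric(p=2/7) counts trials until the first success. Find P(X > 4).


P(X > 4) = P(first 4 trials all fail) = (1-p)^4 = (5/7)^4 = 625/2401

625/2401


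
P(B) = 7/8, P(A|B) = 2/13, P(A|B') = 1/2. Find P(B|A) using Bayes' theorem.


P(A) = P(A|B)P(B) + P(A|B')P(B') = 2/13*7/8 + 1/2*1/8 = 41/208
P(B|A) = P(A|B)P(B)/P(A) = (7/52)/(41/208) = 28/41

28/41


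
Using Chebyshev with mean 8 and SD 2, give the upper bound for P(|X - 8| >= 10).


k = 10/2 = 5
Chebyshev: P(|X-mu| >= k*sigma) <= 1/k^2 = 1/5^2 = 1/25

1/25


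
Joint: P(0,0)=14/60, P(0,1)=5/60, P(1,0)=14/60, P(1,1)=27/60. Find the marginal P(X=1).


P(X=1) = P(1,0)+P(1,1) = 14/60 + 27/60 = 41/60

41/60


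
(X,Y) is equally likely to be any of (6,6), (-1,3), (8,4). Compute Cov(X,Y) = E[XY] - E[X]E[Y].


E[X]=13/3, E[Y]=13/3, E[XY]=65/3
Cov(X,Y) = E[XY] - E[X]E[Y] = 65/3 - 13/3*13/3 = 26/9

26/9


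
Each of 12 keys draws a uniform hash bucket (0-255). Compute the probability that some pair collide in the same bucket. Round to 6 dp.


P(all different) = prod((256-i)/256 for i=0..11) = 0.769694
P(at least one match) = 1 - 0.769694 = 0.230306

0.230306


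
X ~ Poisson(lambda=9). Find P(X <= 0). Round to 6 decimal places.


P(X<=0) = e^(-9)*9^0/0!
≈ 0.0001234098
≈ 0.000123

0.000123


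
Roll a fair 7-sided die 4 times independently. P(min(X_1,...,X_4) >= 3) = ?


P(min >= 3) = P(all X_i >= 3) = (P(X_1 >= 3))^4
= (5/7)^4 = 625/2401

625/2401


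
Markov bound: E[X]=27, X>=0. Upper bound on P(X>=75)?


Markov: P(X >= a) <= E[X]/a
P(X >= 75) <= 27/75 = 9/25

9/25


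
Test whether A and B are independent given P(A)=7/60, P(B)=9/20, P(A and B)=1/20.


P(A)*P(B) = 7/60*9/20 = 21/400
P(A∩B) = 1/20 != 21/400, so not independent

No, A and B are not independent


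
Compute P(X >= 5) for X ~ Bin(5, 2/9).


P(X>=5) = P(X=5)
= 32/59049
= 32/59049

32/59049


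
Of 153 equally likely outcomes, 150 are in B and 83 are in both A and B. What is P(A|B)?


P(A|B) = P(A∩B)/P(B) = (83/153)/(150/153) = 83/150

83/150


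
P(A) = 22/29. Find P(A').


P(A') = 1 - P(A) = 1 - 22/29 = 7/29

7/29


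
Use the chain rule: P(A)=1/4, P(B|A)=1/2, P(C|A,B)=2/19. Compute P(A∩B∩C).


P(A∩B∩C) = P(A) * P(B|A) * P(C|A∩B)
= 1/4 * 1/2 * 2/19
= 1/8 * 2/19 = 1/76

1/76


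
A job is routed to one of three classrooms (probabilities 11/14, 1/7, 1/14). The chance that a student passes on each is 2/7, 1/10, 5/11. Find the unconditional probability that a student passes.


P(A) = P(A|B1)P(B1) + P(A|B2)P(B2) + P(A|B3)P(B3)
= 2/7*11/14 + 1/10*1/7 + 5/11*1/14
= 11/49 + 1/70 + 5/154 = 731/2695

731/2695


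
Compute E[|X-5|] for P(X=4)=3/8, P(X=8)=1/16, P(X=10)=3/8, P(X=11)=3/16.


E[|X-5|] = sum(g(x)*P(x))
= 1*3/8 + 3*1/16 + 5*3/8 + 6*3/16
= 57/16

57/16


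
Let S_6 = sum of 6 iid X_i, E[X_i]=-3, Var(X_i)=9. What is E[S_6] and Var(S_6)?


E[S_n] = n*mu = 6*-3 = -18
Var(S_n) = n*sigma^2 = 6*9 = 54

E[S_6]=-18, Var(S_6)=54


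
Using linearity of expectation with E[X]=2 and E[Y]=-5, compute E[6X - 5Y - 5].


E[6X - 5Y - 5] = 6*E[X] - 5*E[Y] - 5
= (6)*(2) + (-5)*(-5) + (-5)
= 12 + 25 - 5 = 32

32


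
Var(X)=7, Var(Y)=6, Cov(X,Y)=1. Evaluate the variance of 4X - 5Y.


Var(4X - 5Y) = 4^2*Var(X) + (-5)^2*Var(Y) + 2*4*(-5)*Cov(X,Y)
= 16*7 + 25*6 - 40*1
= 112 + 150 - 40 = 222

222


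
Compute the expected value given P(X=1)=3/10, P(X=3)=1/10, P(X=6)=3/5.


E[X] = sum(x * P(x))
= 1*3/10 + 3*1/10 + 6*3/5
= 21/5

21/5


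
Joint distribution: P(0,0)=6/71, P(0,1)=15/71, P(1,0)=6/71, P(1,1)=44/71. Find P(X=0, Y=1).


Read from table: P(X=0, Y=1) = 15/71

15/71


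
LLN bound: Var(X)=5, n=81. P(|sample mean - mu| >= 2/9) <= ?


Var(Xbar) = Var(X)/n = 5/81
Chebyshev: P(|Xbar-mu| >= 2/9) <= Var(Xbar)/(2/9)^2 = (5/81)/(4/81) = 5/4
Bound exceeds 1, so trivial bound: 1

1


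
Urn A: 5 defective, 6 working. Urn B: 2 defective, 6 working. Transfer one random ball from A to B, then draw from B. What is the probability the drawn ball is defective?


P(transfer defective) = 5/11; P(transfer working) = 6/11
If defective transferred: Urn II has 3 defective of 9, so P(defective|defective moved) = 1/3
If working transferred: Urn II has 2 defective of 9, so P(defective|working moved) = 2/9
By total probability: P(defective) = 5/11*1/3 + 6/11*2/9 = 3/11

3/11


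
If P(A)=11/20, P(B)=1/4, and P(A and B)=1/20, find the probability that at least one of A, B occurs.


P(A∪B) = P(A) + P(B) - P(A∩B)
= 11/20 + 1/4 - 1/20 = 3/4

3/4


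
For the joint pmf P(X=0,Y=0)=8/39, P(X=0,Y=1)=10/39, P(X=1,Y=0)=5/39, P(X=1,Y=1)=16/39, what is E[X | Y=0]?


P(Y=0) = 13/39
E[X|Y=0] = (0*8 + 1*5)/13 = 5/13

5/13


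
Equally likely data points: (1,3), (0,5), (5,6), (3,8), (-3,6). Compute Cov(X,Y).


E[X]=6/5, E[Y]=28/5, E[XY]=39/5
Cov(X,Y) = E[XY] - E[X]E[Y] = 39/5 - 6/5*28/5 = 27/25

27/25


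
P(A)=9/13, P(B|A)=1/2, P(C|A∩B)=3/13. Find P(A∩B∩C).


P(A∩B∩C) = P(A) * P(B|A) * P(C|A∩B)
= 9/13 * 1/2 * 3/13
= 9/26 * 3/13 = 27/338

27/338


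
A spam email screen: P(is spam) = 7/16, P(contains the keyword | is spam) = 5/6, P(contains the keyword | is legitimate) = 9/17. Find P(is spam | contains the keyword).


P(A) = P(A|B)P(B) + P(A|B')P(B') = 5/6*7/16 + 9/17*9/16 = 1081/1632
P(B|A) = P(A|B)P(B)/P(A) = (35/96)/(1081/1632) = 595/1081

595/1081


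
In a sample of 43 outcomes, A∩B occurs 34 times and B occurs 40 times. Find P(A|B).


P(A|B) = P(A∩B)/P(B) = (34/43)/(40/43) = 34/40 = 17/20

17/20


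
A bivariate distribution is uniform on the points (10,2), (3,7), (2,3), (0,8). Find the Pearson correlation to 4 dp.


Cov(X,Y) = -7.0000, Var(X) = 14.1875, Var(Y) = 6.5000
rho = Cov/(sqrt(VarX)*sqrt(VarY)) = -0.7289

-0.7289


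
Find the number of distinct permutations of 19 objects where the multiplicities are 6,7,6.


19! = 121645100408832000
Denominator: 6!=720 * 7!=5040 * 6!=720
Coefficient = 121645100408832000 / 2612736000 = 46558512

46558512


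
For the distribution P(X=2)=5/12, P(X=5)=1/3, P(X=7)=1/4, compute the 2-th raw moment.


E[X^2] = sum(x^2 * P(x))
= 4*5/12 + 25*1/3 + 49*1/4
= 89/4

89/4


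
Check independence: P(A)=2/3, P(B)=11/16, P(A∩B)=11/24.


P(A)*P(B) = 2/3*11/16 = 11/24
P(A∩B) = 11/24, which equals P(A)P(B), so independent

Yes, A and B are independent


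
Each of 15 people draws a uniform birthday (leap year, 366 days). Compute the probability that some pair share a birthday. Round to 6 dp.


P(all different) = prod((366-i)/366 for i=0..14) = 0.747702
P(at least one match) = 1 - 0.747702 = 0.252298

0.252298


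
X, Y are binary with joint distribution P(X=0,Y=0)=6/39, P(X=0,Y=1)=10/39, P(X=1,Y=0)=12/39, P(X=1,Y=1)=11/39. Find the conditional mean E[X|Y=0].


P(Y=0) = 18/39
E[X|Y=0] = (0*6 + 1*12)/18 = 12/18 = 2/3

2/3


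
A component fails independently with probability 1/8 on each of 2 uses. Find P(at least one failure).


P(at least one) = 1 - P(none)
P(none) = (1 - 1/8)^2 = (7/8)^2 = 49/64
P(at least one) = 1 - 49/64 = 15/64

15/64


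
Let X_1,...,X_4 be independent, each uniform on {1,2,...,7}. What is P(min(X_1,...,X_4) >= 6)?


P(min >= 6) = P(all X_i >= 6) = (P(X_1 >= 6))^4
= (2/7)^4 = 16/2401

16/2401


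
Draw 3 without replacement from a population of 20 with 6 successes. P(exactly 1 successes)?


P(X=1) = C(6,1)*C(14,2) / C(20,3)
= 6*91 / 1140
= 546/1140 = 91/190

91/190


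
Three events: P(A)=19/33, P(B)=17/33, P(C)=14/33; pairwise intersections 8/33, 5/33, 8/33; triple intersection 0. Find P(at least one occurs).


P(A∪B∪C) = P(A)+P(B)+P(C) - P(AB)-P(AC)-P(BC) + P(ABC)
= 19/33+17/33+14/33 - 8/33-5/33-8/33 + 0
= 29/33

29/33


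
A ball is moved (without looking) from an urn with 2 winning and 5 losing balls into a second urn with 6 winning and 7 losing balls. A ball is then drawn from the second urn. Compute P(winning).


P(transfer winning) = 2/7; P(transfer losing) = 5/7
If winning transferred: Urn II has 7 winning of 14, so P(winning|winning moved) = 1/2
If losing transferred: Urn II has 6 winning of 14, so P(winning|losing moved) = 3/7
By total probability: P(winning) = 2/7*1/2 + 5/7*3/7 = 22/49

22/49


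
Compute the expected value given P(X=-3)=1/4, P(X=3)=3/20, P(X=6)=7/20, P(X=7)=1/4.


E[X] = sum(x * P(x))
= -3*1/4 + 3*3/20 + 6*7/20 + 7*1/4
= 71/20

71/20


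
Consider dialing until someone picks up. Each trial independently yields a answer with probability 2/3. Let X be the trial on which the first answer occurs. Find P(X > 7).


P(X > 7) = P(first 7 trials all fail) = (1-p)^7 = (1/3)^7 = 1/2187

1/2187


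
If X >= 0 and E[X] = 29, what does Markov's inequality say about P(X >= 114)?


Markov: P(X >= a) <= E[X]/a
P(X >= 114) <= 29/114

29/114


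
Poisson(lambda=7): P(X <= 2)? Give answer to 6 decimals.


P(X<=2) = e^(-7)*7^0/0! + e^(-7)*7^1/1! + e^(-7)*7^2/2!
≈ 0.0009118820 + 0.0063831738 + 0.0223411082
= 0.0296361640
≈ 0.029636

0.029636


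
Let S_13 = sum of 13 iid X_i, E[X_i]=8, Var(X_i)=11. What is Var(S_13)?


By independence, Var(S_n) = n*Var(X_1) = 13*11 = 143

143


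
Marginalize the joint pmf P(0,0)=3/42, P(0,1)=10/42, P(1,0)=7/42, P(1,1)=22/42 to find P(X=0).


P(X=0) = P(0,0)+P(0,1) = 3/42 + 10/42 = 13/42

13/42


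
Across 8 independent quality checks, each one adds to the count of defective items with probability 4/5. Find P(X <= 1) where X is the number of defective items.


P(X<=1) = P(X=0) + P(X=1)
= 1/390625 + 32/390625
= 33/390625

33/390625


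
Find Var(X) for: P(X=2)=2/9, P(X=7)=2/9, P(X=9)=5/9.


E[X] = 7, E[X^2] = 511/9
Var(X) = E[X^2] - (E[X])^2 = 511/9 - (7)^2 = 70/9

70/9


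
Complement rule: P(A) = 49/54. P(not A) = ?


P(A') = 1 - P(A) = 1 - 49/54 = 5/54

5/54


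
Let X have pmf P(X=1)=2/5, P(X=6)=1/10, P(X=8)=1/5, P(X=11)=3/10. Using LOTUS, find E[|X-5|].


E[|X-5|] = sum(g(x)*P(x))
= 4*2/5 + 1*1/10 + 3*1/5 + 6*3/10
= 41/10

41/10


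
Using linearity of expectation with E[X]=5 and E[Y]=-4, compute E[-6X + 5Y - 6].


E[-6X + 5Y - 6] = -6*E[X] + 5*E[Y] - 6
= (-6)*(5) + (5)*(-4) + (-6)
= -30 - 20 - 6 = -56

-56


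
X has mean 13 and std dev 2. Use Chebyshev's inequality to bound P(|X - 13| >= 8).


k = 8/2 = 4
Chebyshev: P(|X-mu| >= k*sigma) <= 1/k^2 = 1/4^2 = 1/16

1/16


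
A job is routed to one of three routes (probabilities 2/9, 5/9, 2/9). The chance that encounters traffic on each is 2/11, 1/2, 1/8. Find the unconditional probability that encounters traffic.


P(A) = P(A|B1)P(B1) + P(A|B2)P(B2) + P(A|B3)P(B3)
= 2/11*2/9 + 1/2*5/9 + 1/8*2/9
= 4/99 + 5/18 + 1/36 = 137/396

137/396


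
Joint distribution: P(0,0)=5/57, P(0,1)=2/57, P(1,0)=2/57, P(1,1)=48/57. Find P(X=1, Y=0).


Read from table: P(X=1, Y=0) = 2/57

2/57


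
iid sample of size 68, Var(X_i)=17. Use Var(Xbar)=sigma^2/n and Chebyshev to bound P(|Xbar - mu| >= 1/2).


Var(Xbar) = Var(X)/n = 17/68
Chebyshev: P(|Xbar-mu| >= 1/2) <= Var(Xbar)/(1/2)^2 = (1/4)/(1/4) = 1

1


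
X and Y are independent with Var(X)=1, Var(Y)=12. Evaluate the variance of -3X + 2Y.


Independence => Cov(X,Y)=0
Var(-3X + 2Y) = (-3)^2*Var(X) + 2^2*Var(Y)
= 9*1 + 4*12 = 57

57


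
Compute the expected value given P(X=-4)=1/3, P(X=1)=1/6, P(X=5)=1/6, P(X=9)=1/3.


E[X] = sum(x * P(x))
= -4*1/3 + 1*1/6 + 5*1/6 + 9*1/3
= 8/3

8/3


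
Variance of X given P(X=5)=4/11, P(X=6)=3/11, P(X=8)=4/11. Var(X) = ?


E[X] = 70/11, E[X^2] = 464/11
Var(X) = E[X^2] - (E[X])^2 = 464/11 - (70/11)^2 = 204/121

204/121


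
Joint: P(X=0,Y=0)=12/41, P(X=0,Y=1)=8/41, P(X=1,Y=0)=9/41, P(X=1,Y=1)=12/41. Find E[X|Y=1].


P(Y=1) = 20/41
E[X|Y=1] = (0*8 + 1*12)/20 = 12/20 = 3/5

3/5


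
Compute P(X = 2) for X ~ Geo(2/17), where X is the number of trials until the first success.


P(X=2) = (1-p)^1 * p = (15/17)^1 * 2/17
= 15/17 * 2/17 = 30/289

30/289


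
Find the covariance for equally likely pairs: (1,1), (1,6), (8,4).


E[X]=10/3, E[Y]=11/3, E[XY]=13
Cov(X,Y) = E[XY] - E[X]E[Y] = 13 - 10/3*11/3 = 7/9

7/9


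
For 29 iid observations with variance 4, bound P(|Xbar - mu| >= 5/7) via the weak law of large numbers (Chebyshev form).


Var(Xbar) = Var(X)/n = 4/29
Chebyshev: P(|Xbar-mu| >= 5/7) <= Var(Xbar)/(5/7)^2 = (4/29)/(25/49) = 196/725

196/725


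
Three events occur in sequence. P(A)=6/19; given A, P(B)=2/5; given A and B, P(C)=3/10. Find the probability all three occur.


P(A∩B∩C) = P(A) * P(B|A) * P(C|A∩B)
= 6/19 * 2/5 * 3/10
= 12/95 * 3/10 = 18/475

18/475


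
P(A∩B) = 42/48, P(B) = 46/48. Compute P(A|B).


P(A|B) = P(A∩B)/P(B) = (42/48)/(46/48) = 42/46 = 21/23

21/23


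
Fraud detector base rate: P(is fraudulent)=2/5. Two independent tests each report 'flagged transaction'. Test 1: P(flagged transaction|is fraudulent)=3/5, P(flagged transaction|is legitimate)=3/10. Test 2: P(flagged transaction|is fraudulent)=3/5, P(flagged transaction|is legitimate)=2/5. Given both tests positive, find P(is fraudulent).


After test 1: P(+) = 3/5*2/5 + 3/10*3/5 = 21/50
P(B|+) = (6/25)/(21/50) = 4/7
After test 2 (use post1 as new prior): P(+) = 3/5*4/7 + 2/5*3/7 = 18/35
P(B|+,+) = (12/35)/(18/35) = 2/3

2/3


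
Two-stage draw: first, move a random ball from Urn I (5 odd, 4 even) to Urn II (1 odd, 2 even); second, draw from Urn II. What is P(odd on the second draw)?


P(transfer odd) = 5/9; P(transfer even) = 4/9
If odd transferred: Urn II has 2 odd of 4, so P(odd|odd moved) = 1/2
If even transferred: Urn II has 1 odd of 4, so P(odd|even moved) = 1/4
By total probability: P(odd) = 5/9*1/2 + 4/9*1/4 = 7/18

7/18


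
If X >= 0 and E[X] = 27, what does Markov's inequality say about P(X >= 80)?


Markov: P(X >= a) <= E[X]/a
P(X >= 80) <= 27/80

27/80


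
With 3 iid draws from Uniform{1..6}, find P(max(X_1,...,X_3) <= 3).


P(max <= 3) = P(all X_i <= 3) = (P(X_1 <= 3))^3
= (3/6)^3 = (1/2)^3 = 1/8

1/8


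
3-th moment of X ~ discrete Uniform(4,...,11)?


E[X^3] = (1/8) * sum(x^3 for x=4..11)
= 4320/8 = 540

540


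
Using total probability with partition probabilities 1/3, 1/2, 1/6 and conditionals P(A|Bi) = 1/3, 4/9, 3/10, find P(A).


P(A) = P(A|B1)P(B1) + P(A|B2)P(B2) + P(A|B3)P(B3)
= 1/3*1/3 + 4/9*1/2 + 3/10*1/6
= 1/9 + 2/9 + 1/20 = 23/60

23/60


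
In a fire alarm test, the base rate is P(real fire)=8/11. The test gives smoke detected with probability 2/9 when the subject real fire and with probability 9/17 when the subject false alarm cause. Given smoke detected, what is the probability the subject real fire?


P(A) = P(A|B)P(B) + P(A|B')P(B') = 2/9*8/11 + 9/17*3/11 = 515/1683
P(B|A) = P(A|B)P(B)/P(A) = (16/99)/(515/1683) = 272/515

272/515


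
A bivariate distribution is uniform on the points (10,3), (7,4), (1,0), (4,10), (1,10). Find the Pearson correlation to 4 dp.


Cov(X,Y) = -3.2400, Var(X) = 12.2400, Var(Y) = 15.8400
rho = Cov/(sqrt(VarX)*sqrt(VarY)) = -0.2327

-0.2327


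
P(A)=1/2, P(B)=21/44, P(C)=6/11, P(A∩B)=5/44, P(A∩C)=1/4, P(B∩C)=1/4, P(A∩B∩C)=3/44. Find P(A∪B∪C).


P(A∪B∪C) = P(A)+P(B)+P(C) - P(AB)-P(AC)-P(BC) + P(ABC)
= 1/2+21/44+6/11 - 5/44-1/4-1/4 + 3/44
= 43/44

43/44


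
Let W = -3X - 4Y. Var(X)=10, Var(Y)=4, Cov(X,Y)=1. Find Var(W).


Var(-3X - 4Y) = (-3)^2*Var(X) + (-4)^2*Var(Y) + 2*(-3)*(-4)*Cov(X,Y)
= 9*10 + 16*4 + 24*1
= 90 + 64 + 24 = 178

178


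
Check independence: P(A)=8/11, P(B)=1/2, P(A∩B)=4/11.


P(A)*P(B) = 8/11*1/2 = 4/11
P(A∩B) = 4/11, which equals P(A)P(B), so independent

Yes, A and B are independent


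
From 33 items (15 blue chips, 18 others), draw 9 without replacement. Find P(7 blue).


P(X=7) = C(15,7)*C(18,2) / C(33,9)
= 6435*153 / 38567100
= 984555/38567100 = 459/17980

459/17980


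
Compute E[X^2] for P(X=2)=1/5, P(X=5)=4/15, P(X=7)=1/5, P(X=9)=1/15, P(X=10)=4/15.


E[X^2] = sum(g(x)*P(x))
= 4*1/5 + 25*4/15 + 49*1/5 + 81*1/15 + 100*4/15
= 148/3

148/3


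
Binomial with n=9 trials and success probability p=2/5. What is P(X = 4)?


P(X=4) = C(9,4) * p^4 * (1-p)^5
= 126 * 16/625 * 243/3125
= 489888/1953125

489888/1953125


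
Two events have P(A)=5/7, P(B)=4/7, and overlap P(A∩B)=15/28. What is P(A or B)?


P(A∪B) = P(A) + P(B) - P(A∩B)
= 5/7 + 4/7 - 15/28 = 3/4

3/4


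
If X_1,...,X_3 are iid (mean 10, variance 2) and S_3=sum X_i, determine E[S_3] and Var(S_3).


E[S_n] = n*mu = 3*10 = 30
Var(S_n) = n*sigma^2 = 3*2 = 6

E[S_3]=30, Var(S_3)=6


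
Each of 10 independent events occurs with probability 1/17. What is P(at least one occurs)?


P(at least one) = 1 - P(none)
P(none) = (1 - 1/17)^10 = (16/17)^10 = 1099511627776/2015993900449
P(at least one) = 1 - 1099511627776/2015993900449 = 916482272673/2015993900449

916482272673/2015993900449


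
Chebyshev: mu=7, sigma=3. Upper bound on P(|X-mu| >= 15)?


k = 15/3 = 5
Chebyshev: P(|X-mu| >= k*sigma) <= 1/k^2 = 1/5^2 = 1/25

1/25


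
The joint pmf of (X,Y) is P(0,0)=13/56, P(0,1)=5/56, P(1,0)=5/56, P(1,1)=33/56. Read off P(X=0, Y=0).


Read from table: P(X=0, Y=0) = 13/56

13/56


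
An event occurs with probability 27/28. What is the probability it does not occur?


P(A') = 1 - P(A) = 1 - 27/28 = 1/28

1/28


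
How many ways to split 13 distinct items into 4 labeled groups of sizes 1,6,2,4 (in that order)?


13! = 6227020800
Denominator: 1!=1 * 6!=720 * 2!=2 * 4!=24
Coefficient = 6227020800 / 34560 = 180180

180180


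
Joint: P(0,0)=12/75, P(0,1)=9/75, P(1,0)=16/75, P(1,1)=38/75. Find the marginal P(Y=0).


P(Y=0) = P(0,0)+P(1,0) = 12/75 + 16/75 = 28/75

28/75


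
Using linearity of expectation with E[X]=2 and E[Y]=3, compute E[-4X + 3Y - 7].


E[-4X + 3Y - 7] = -4*E[X] + 3*E[Y] - 7
= (-4)*(2) + (3)*(3) + (-7)
= -8 + 9 - 7 = -6

-6


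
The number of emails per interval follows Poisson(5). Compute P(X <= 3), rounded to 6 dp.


P(X<=3) = e^(-5)*5^0/0! + e^(-5)*5^1/1! + e^(-5)*5^2/2! + e^(-5)*5^3/3!
≈ 0.0067379470 + 0.0336897350 + 0.0842243375 + 0.1403738958
= 0.2650259153
≈ 0.265026

0.265026


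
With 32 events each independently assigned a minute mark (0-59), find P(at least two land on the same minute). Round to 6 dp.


P(all different) = prod((60-i)/60 for i=0..31) = 0.000034
P(at least one match) = 1 - 0.000034 = 0.999966

0.999966


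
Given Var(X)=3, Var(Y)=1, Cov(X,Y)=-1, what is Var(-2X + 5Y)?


Var(-2X + 5Y) = (-2)^2*Var(X) + 5^2*Var(Y) + 2*(-2)*5*Cov(X,Y)
= 4*3 + 25*1 - 20*(-1)
= 12 + 25 + 20 = 57

57


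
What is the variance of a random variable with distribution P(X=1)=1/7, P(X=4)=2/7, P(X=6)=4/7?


E[X] = 33/7, E[X^2] = 177/7
Var(X) = E[X^2] - (E[X])^2 = 177/7 - (33/7)^2 = 150/49

150/49


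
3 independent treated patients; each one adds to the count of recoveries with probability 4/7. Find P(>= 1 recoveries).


P(at least one) = 1 - P(none)
P(none) = (1 - 4/7)^3 = (3/7)^3 = 27/343
P(at least one) = 1 - 27/343 = 316/343

316/343


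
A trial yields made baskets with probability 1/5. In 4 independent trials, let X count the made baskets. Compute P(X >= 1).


P(X>=1) = P(X=1) + P(X=2) + P(X=3) + P(X=4)
= 256/625 + 96/625 + 16/625 + 1/625
= 369/625

369/625


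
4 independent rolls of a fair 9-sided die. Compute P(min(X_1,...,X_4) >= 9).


P(min >= 9) = P(all X_i >= 9) = (P(X_1 >= 9))^4
= (1/9)^4 = 1/6561

1/6561


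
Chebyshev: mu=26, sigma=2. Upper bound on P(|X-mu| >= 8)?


k = 8/2 = 4
Chebyshev: P(|X-mu| >= k*sigma) <= 1/k^2 = 1/4^2 = 1/16

1/16


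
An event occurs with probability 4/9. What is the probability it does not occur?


P(A') = 1 - P(A) = 1 - 4/9 = 5/9

5/9


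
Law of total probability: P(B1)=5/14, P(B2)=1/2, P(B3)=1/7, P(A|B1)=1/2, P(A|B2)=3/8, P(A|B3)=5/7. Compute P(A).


P(A) = P(A|B1)P(B1) + P(A|B2)P(B2) + P(A|B3)P(B3)
= 1/2*5/14 + 3/8*1/2 + 5/7*1/7
= 5/28 + 3/16 + 5/49 = 367/784

367/784


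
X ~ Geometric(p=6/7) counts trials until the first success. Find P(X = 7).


P(X=7) = (1-p)^6 * p = (1/7)^6 * 6/7
= 1/117649 * 6/7 = 6/823543

6/823543


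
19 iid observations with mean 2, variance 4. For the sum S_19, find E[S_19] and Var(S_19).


E[S_n] = n*mu = 19*2 = 38
Var(S_n) = n*sigma^2 = 19*4 = 76

E[S_19]=38, Var(S_19)=76


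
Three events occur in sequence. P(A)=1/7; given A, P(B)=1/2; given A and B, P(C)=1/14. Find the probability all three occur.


P(A∩B∩C) = P(A) * P(B|A) * P(C|A∩B)
= 1/7 * 1/2 * 1/14
= 1/14 * 1/14 = 1/196

1/196


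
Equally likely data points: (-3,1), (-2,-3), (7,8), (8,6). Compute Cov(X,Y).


E[X]=5/2, E[Y]=3, E[XY]=107/4
Cov(X,Y) = E[XY] - E[X]E[Y] = 107/4 - 5/2*3 = 77/4

77/4


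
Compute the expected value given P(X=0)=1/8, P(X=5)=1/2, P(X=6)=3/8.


E[X] = sum(x * P(x))
= 0*1/8 + 5*1/2 + 6*3/8
= 19/4

19/4


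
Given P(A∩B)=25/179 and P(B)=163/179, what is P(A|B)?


P(A|B) = P(A∩B)/P(B) = (25/179)/(163/179) = 25/163

25/163


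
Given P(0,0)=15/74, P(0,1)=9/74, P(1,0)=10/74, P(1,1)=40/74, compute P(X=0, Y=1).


Read from table: P(X=0, Y=1) = 9/74

9/74


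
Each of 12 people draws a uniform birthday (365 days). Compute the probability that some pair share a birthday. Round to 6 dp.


P(all different) = prod((365-i)/365 for i=0..11) = 0.832975
P(at least one match) = 1 - 0.832975 = 0.167025

0.167025


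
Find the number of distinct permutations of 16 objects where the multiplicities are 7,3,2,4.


16! = 20922789888000
Denominator: 7!=5040 * 3!=6 * 2!=2 * 4!=24
Coefficient = 20922789888000 / 1451520 = 14414400

14414400


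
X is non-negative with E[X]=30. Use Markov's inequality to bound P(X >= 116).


Markov: P(X >= a) <= E[X]/a
P(X >= 116) <= 30/116 = 15/58

15/58


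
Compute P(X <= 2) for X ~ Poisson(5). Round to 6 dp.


P(X<=2) = e^(-5)*5^0/0! + e^(-5)*5^1/1! + e^(-5)*5^2/2!
≈ 0.0067379470 + 0.0336897350 + 0.0842243375
= 0.1246520195
≈ 0.124652

0.124652


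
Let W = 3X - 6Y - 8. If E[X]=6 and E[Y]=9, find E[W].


E[3X - 6Y - 8] = 3*E[X] - 6*E[Y] - 8
= (3)*(6) + (-6)*(9) + (-8)
= 18 - 54 - 8 = -44

-44


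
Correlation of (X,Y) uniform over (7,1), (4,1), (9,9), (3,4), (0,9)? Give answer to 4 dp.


Cov(X,Y) = -1.2800, Var(X) = 9.8400, Var(Y) = 12.9600
rho = Cov/(sqrt(VarX)*sqrt(VarY)) = -0.1133

-0.1133


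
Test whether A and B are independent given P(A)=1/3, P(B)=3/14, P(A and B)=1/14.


P(A)*P(B) = 1/3*3/14 = 1/14
P(A∩B) = 1/14, which equals P(A)P(B), so independent

Yes, A and B are independent


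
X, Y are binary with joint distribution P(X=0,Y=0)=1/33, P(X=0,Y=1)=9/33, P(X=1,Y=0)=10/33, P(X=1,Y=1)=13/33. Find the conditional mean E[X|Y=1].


P(Y=1) = 22/33
E[X|Y=1] = (0*9 + 1*13)/22 = 13/22

13/22


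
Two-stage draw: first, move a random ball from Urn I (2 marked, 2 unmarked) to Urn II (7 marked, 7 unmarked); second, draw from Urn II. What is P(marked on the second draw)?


P(transfer marked) = 2/4 = 1/2; P(transfer unmarked) = 1/2
If marked transferred: Urn II has 8 marked of 15, so P(marked|marked moved) = 8/15
If unmarked transferred: Urn II has 7 marked of 15, so P(marked|unmarked moved) = 7/15
By total probability: P(marked) = 1/2*8/15 + 1/2*7/15 = 1/2

1/2


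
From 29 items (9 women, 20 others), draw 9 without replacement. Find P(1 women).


P(X=1) = C(9,1)*C(20,8) / C(29,9)
= 9*125970 / 10015005
= 1133730/10015005 = 5814/51359

5814/51359


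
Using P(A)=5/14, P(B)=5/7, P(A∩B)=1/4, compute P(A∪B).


P(A∪B) = P(A) + P(B) - P(A∩B)
= 5/14 + 5/7 - 1/4 = 23/28

23/28


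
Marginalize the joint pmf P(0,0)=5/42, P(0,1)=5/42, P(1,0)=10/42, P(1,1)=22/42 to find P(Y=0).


P(Y=0) = P(0,0)+P(1,0) = 5/42 + 10/42 = 15/42 = 5/14

5/14


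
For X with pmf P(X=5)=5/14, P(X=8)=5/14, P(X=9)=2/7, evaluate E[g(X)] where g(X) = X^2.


E[X^2] = sum(g(x)*P(x))
= 25*5/14 + 64*5/14 + 81*2/7
= 769/14

769/14


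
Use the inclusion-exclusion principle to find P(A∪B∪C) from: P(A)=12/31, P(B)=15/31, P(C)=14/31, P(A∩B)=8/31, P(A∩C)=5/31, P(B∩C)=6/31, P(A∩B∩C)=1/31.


P(A∪B∪C) = P(A)+P(B)+P(C) - P(AB)-P(AC)-P(BC) + P(ABC)
= 12/31+15/31+14/31 - 8/31-5/31-6/31 + 1/31
= 23/31

23/31


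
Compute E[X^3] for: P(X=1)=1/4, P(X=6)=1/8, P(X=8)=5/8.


E[X^3] = sum(x^3 * P(x))
= 1*1/4 + 216*1/8 + 512*5/8
= 1389/4

1389/4


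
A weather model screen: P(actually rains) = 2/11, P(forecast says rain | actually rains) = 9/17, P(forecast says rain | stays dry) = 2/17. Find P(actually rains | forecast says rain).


P(A) = P(A|B)P(B) + P(A|B')P(B') = 9/17*2/11 + 2/17*9/11 = 36/187
P(B|A) = P(A|B)P(B)/P(A) = (18/187)/(36/187) = 1/2

1/2


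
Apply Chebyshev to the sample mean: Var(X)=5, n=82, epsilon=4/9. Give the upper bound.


Var(Xbar) = Var(X)/n = 5/82
Chebyshev: P(|Xbar-mu| >= 4/9) <= Var(Xbar)/(4/9)^2 = (5/82)/(16/81) = 405/1312

405/1312


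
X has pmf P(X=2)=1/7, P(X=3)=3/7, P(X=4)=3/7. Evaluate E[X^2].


E[X^2] = sum(x^2 * P(x))
= 4*1/7 + 9*3/7 + 16*3/7
= 79/7

79/7


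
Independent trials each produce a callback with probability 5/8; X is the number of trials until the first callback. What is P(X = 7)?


P(X=7) = (1-p)^6 * p = (3/8)^6 * 5/8
= 729/262144 * 5/8 = 3645/2097152

3645/2097152


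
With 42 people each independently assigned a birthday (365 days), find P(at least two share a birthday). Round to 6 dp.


P(all different) = prod((365-i)/365 for i=0..41) = 0.085970
P(at least one match) = 1 - 0.085970 = 0.914030

0.914030


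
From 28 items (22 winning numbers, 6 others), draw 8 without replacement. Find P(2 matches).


P(X=2) = C(22,2)*C(6,6) / C(28,8)
= 231*1 / 3108105
= 231/3108105 = 1/13455

1/13455


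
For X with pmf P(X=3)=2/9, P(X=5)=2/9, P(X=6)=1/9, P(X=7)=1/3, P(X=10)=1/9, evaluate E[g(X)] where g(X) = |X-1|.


E[|X-1|] = sum(g(x)*P(x))
= 2*2/9 + 4*2/9 + 5*1/9 + 6*1/3 + 9*1/9
= 44/9

44/9


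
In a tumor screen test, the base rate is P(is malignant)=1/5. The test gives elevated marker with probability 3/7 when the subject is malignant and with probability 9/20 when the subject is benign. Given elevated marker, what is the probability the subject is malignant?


P(A) = P(A|B)P(B) + P(A|B')P(B') = 3/7*1/5 + 9/20*4/5 = 78/175
P(B|A) = P(A|B)P(B)/P(A) = (3/35)/(78/175) = 5/26

5/26


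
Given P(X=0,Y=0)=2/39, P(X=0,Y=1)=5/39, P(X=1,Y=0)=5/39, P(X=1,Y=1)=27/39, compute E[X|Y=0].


P(Y=0) = 7/39
E[X|Y=0] = (0*2 + 1*5)/7 = 5/7

5/7


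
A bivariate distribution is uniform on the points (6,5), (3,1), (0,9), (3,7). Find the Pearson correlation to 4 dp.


Cov(X,Y) = -3.0000, Var(X) = 4.5000, Var(Y) = 8.7500
rho = Cov/(sqrt(VarX)*sqrt(VarY)) = -0.4781

-0.4781


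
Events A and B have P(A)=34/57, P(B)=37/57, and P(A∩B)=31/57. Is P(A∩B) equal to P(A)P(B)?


P(A)*P(B) = 34/57*37/57 = 1258/3249
P(A∩B) = 31/57 != 1258/3249, so not independent

No, A and B are not independent


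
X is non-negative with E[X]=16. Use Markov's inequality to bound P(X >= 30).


Markov: P(X >= a) <= E[X]/a
P(X >= 30) <= 16/30 = 8/15

8/15


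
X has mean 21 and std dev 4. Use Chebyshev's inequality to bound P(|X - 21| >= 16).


k = 16/4 = 4
Chebyshev: P(|X-mu| >= k*sigma) <= 1/k^2 = 1/4^2 = 1/16

1/16


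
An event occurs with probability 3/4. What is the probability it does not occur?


P(A') = 1 - P(A) = 1 - 3/4 = 1/4

1/4


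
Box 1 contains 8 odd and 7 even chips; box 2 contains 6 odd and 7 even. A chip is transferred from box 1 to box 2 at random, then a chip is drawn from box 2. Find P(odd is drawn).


P(transfer odd) = 8/15; P(transfer even) = 7/15
If odd transferred: Urn II has 7 odd of 14, so P(odd|odd moved) = 1/2
If even transferred: Urn II has 6 odd of 14, so P(odd|even moved) = 3/7
By total probability: P(odd) = 8/15*1/2 + 7/15*3/7 = 7/15

7/15


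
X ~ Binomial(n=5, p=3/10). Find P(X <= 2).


P(X<=2) = P(X=0) + P(X=1) + P(X=2)
= 16807/100000 + 7203/20000 + 3087/10000
= 20923/25000

20923/25000


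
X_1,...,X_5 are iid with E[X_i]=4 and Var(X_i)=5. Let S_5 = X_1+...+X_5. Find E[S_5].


E[S_n] = n*E[X_1] = 5*4 = 20

20


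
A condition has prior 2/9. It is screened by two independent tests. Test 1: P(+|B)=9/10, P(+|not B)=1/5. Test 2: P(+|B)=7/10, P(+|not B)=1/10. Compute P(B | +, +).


After test 1: P(+) = 9/10*2/9 + 1/5*7/9 = 16/45
P(B|+) = (1/5)/(16/45) = 9/16
After test 2 (use post1 as new prior): P(+) = 7/10*9/16 + 1/10*7/16 = 7/16
P(B|+,+) = (63/160)/(7/16) = 9/10

9/10


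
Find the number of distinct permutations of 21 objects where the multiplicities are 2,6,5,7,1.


21! = 51090942171709440000
Denominator: 2!=2 * 6!=720 * 5!=120 * 7!=5040 * 1!=1
Coefficient = 51090942171709440000 / 870912000 = 58663725120

58663725120


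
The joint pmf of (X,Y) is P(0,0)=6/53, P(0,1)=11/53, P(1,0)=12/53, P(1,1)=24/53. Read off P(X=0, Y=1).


Read from table: P(X=0, Y=1) = 11/53

11/53


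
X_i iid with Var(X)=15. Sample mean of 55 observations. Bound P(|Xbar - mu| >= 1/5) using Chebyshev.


Var(Xbar) = Var(X)/n = 15/55
Chebyshev: P(|Xbar-mu| >= 1/5) <= Var(Xbar)/(1/5)^2 = (3/11)/(1/25) = 75/11
Bound exceeds 1, so trivial bound: 1

1


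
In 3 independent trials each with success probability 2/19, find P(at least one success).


P(at least one) = 1 - P(none)
P(none) = (1 - 2/19)^3 = (17/19)^3 = 4913/6859
P(at least one) = 1 - 4913/6859 = 1946/6859

1946/6859


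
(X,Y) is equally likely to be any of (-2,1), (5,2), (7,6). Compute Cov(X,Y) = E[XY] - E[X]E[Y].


E[X]=10/3, E[Y]=3, E[XY]=50/3
Cov(X,Y) = E[XY] - E[X]E[Y] = 50/3 - 10/3*3 = 20/3

20/3


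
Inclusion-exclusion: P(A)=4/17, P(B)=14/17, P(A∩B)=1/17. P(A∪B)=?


P(A∪B) = P(A) + P(B) - P(A∩B)
= 4/17 + 14/17 - 1/17 = 1

1


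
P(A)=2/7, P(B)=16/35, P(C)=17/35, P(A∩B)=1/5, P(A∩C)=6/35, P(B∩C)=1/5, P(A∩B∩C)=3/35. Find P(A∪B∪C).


P(A∪B∪C) = P(A)+P(B)+P(C) - P(AB)-P(AC)-P(BC) + P(ABC)
= 2/7+16/35+17/35 - 1/5-6/35-1/5 + 3/35
= 26/35

26/35


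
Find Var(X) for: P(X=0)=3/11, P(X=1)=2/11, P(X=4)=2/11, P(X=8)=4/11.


E[X] = 42/11, E[X^2] = 290/11
Var(X) = E[X^2] - (E[X])^2 = 290/11 - (42/11)^2 = 1426/121

1426/121


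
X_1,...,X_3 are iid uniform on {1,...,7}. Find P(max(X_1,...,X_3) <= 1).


P(max <= 1) = P(all X_i <= 1) = (P(X_1 <= 1))^3
= (1/7)^3 = 1/343

1/343


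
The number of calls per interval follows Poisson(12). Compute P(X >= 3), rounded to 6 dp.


P(X>=3) = 1 - P(X<=2) = 1 - (e^(-12)*12^0/0! + e^(-12)*12^1/1! + e^(-12)*12^2/2!)
≈ 1 - (0.0000061442 + 0.0000737305 + 0.0004423833)
= 1 - 0.0005222580 = 0.9994777420
≈ 0.999478

0.999478


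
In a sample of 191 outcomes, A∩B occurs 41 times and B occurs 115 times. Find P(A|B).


P(A|B) = P(A∩B)/P(B) = (41/191)/(115/191) = 41/115

41/115
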